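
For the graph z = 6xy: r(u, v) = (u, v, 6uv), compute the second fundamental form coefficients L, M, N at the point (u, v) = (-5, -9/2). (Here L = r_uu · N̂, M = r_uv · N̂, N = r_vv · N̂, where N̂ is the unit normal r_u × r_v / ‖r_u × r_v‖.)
L = 0;  M = 3*sqrt(1630)/815;  N = 0

Compute the unit normal N̂(u, v) = (-6*v/sqrt(36*u^2 + 36*v^2 + 1), -6*u/sqrt(36*u^2 + 36*v^2 + 1), 1/sqrt(36*u^2 + 36*v^2 + 1)), and the second partials r_uu, r_uv, r_vv. Take dot products:
  L(u, v) = r_uu · N̂ = 0,
  M(u, v) = r_uv · N̂ = 6/sqrt(36*u^2 + 36*v^2 + 1),
  N(u, v) = r_vv · N̂ = 0.
Evaluating at (u, v) = (-5, -9/2):
  L = 0, M = 3*sqrt(1630)/815, N = 0.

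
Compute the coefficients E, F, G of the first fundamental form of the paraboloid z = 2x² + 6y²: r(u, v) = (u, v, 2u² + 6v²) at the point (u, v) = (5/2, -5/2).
E = 101;  F = -300;  G = 901

Partials: r_u = (1, 0, 4*u), r_v = (0, 1, 12*v). As functions of (u, v):
  E = r_u · r_u = 16*u^2 + 1,
  F = r_u · r_v = 48*u*v,
  G = r_v · r_v = 144*v^2 + 1.
Evaluating at (u, v) = (5/2, -5/2): E = 101, F = -300, G = 901.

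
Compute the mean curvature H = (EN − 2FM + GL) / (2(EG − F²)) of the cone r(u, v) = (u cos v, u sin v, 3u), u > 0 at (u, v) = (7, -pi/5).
H = 3*sqrt(10)/140

With E = 10, F = 0, G = u^2, L = 0, M = 0, N = 3*sqrt(10)*u^2/(10*Abs(u)), assemble
  H = (EN − 2FM + GL) / (2(EG − F²)) = 3*sqrt(10)/(20*Abs(u)).
At (u, v) = (7, -pi/5): H = 3*sqrt(10)/140.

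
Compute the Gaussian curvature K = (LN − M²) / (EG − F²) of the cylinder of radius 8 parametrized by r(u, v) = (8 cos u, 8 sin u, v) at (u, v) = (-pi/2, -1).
K = 0

Coefficients of the first fundamental form: E = 64, F = 0, G = 1.
Coefficients of the second fundamental form: L = -8, M = 0, N = 0.
Assemble K = (LN − M²)/(EG − F²) = 0. At (u, v) = (-pi/2, -1): K = 0.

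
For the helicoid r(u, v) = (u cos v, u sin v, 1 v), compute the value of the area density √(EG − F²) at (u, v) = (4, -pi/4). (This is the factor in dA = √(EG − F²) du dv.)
√(EG − F²)|_{(4, -pi/4)} = sqrt(17)

E = 1, F = 0, G = u^2 + 1, so EG − F² = u^2 + 1. Taking the positive square root: √(EG − F²) = sqrt(u^2 + 1). At (u, v) = (4, -pi/4): sqrt(17).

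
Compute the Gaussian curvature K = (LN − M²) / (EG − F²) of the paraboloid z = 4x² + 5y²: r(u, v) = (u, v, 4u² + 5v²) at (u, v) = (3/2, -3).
K = 16/218405

Coefficients of the first fundamental form: E = 64*u^2 + 1, F = 80*u*v, G = 100*v^2 + 1.
Coefficients of the second fundamental form: L = 8/sqrt(64*u^2 + 100*v^2 + 1), M = 0, N = 10/sqrt(64*u^2 + 100*v^2 + 1).
Assemble K = (LN − M²)/(EG − F²) = 80/(4096*u^4 + 12800*u^2*v^2 + 128*u^2 + 10000*v^4 + 200*v^2 + 1). At (u, v) = (3/2, -3): K = 16/218405.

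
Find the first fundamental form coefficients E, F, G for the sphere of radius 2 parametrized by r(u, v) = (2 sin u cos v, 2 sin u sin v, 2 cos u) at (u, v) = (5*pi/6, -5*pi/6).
E = 4;  F = 0;  G = 1

Partials: r_u = (2*cos(u)*cos(v), 2*sin(v)*cos(u), -2*sin(u)), r_v = (-2*sin(u)*sin(v), 2*sin(u)*cos(v), 0). As functions of (u, v):
  E = r_u · r_u = 4,
  F = r_u · r_v = 0,
  G = r_v · r_v = 4*sin(u)^2.
Evaluating at (u, v) = (5*pi/6, -5*pi/6): E = 4, F = 0, G = 1.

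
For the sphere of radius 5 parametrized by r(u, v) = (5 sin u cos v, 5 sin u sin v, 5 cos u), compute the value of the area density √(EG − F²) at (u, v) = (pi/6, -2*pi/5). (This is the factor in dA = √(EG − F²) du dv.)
√(EG − F²)|_{(pi/6, -2*pi/5)} = 25/2

E = 25, F = 0, G = 25*sin(u)^2, so EG − F² = 625*sin(u)^2. Taking the positive square root: √(EG − F²) = 25*Abs(sin(u)). At (u, v) = (pi/6, -2*pi/5): 25/2.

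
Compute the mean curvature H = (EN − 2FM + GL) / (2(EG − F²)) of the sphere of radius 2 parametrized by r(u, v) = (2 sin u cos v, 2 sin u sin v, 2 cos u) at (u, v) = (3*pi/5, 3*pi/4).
H = -1/2

With E = 4, F = 0, G = 4*sin(u)^2, L = -2*sin(u)/Abs(sin(u)), M = 0, N = -2*sin(u)^3/Abs(sin(u)), assemble
  H = (EN − 2FM + GL) / (2(EG − F²)) = -sin(u)/(2*Abs(sin(u))).
At (u, v) = (3*pi/5, 3*pi/4): H = -1/2.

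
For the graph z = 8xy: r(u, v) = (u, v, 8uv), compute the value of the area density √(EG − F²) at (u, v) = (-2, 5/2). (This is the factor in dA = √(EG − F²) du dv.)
√(EG − F²)|_{(-2, 5/2)} = 3*sqrt(73)

E = 64*v^2 + 1, F = 64*u*v, G = 64*u^2 + 1, so EG − F² = 64*u^2 + 64*v^2 + 1. Taking the positive square root: √(EG − F²) = sqrt(64*u^2 + 64*v^2 + 1). At (u, v) = (-2, 5/2): 3*sqrt(73).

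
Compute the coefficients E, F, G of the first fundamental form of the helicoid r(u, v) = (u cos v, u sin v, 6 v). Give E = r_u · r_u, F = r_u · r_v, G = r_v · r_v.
E = 1;  F = 0;  G = u^2 + 36

Compute partials: r_u = (cos(v), sin(v), 0), r_v = (-u*sin(v), u*cos(v), 6). Then
  E = r_u · r_u = 1,
  F = r_u · r_v = 0,
  G = r_v · r_v = u^2 + 36.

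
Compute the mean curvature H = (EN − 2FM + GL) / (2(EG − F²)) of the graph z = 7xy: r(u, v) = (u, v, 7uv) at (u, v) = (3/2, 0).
H = 0

With E = 49*v^2 + 1, F = 49*u*v, G = 49*u^2 + 1, L = 0, M = 7/sqrt(49*u^2 + 49*v^2 + 1), N = 0, assemble
  H = (EN − 2FM + GL) / (2(EG − F²)) = -343*u*v/(49*u^2 + 49*v^2 + 1)^(3/2).
At (u, v) = (3/2, 0): H = 0.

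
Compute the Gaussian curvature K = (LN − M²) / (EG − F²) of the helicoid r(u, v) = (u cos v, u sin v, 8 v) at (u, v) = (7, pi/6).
K = -64/12769

Coefficients of the first fundamental form: E = 1, F = 0, G = u^2 + 64.
Coefficients of the second fundamental form: L = 0, M = -8/sqrt(u^2 + 64), N = 0.
Assemble K = (LN − M²)/(EG − F²) = -64/(u^2 + 64)^2. At (u, v) = (7, pi/6): K = -64/12769.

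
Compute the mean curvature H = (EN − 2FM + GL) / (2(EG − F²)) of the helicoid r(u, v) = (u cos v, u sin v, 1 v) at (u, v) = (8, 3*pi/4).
H = 0

With E = 1, F = 0, G = u^2 + 1, L = 0, M = -1/sqrt(u^2 + 1), N = 0, assemble
  H = (EN − 2FM + GL) / (2(EG − F²)) = 0.
At (u, v) = (8, 3*pi/4): H = 0.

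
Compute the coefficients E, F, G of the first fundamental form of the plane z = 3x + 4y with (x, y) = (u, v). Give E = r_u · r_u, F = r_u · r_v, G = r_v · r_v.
E = 10;  F = 12;  G = 17

Compute partials: r_u = (1, 0, 3), r_v = (0, 1, 4). Then
  E = r_u · r_u = 10,
  F = r_u · r_v = 12,
  G = r_v · r_v = 17.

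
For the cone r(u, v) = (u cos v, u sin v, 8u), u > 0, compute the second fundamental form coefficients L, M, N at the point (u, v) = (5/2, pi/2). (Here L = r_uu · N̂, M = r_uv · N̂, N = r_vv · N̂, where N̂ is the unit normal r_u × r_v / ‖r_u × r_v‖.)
L = 0;  M = 0;  N = 4*sqrt(65)/13

Compute the unit normal N̂(u, v) = (-8*sqrt(65)*u*cos(v)/(65*Abs(u)), -8*sqrt(65)*u*sin(v)/(65*Abs(u)), sqrt(65)*u/(65*Abs(u))), and the second partials r_uu, r_uv, r_vv. Take dot products:
  L(u, v) = r_uu · N̂ = 0,
  M(u, v) = r_uv · N̂ = 0,
  N(u, v) = r_vv · N̂ = 8*sqrt(65)*u^2/(65*Abs(u)).
Evaluating at (u, v) = (5/2, pi/2):
  L = 0, M = 0, N = 4*sqrt(65)/13.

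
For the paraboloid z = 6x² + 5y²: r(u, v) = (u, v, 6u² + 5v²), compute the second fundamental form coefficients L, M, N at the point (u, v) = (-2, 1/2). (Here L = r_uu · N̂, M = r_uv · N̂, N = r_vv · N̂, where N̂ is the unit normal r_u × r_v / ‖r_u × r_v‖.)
L = 6*sqrt(602)/301;  M = 0;  N = 5*sqrt(602)/301

Compute the unit normal N̂(u, v) = (-12*u/sqrt(144*u^2 + 100*v^2 + 1), -10*v/sqrt(144*u^2 + 100*v^2 + 1), 1/sqrt(144*u^2 + 100*v^2 + 1)), and the second partials r_uu, r_uv, r_vv. Take dot products:
  L(u, v) = r_uu · N̂ = 12/sqrt(144*u^2 + 100*v^2 + 1),
  M(u, v) = r_uv · N̂ = 0,
  N(u, v) = r_vv · N̂ = 10/sqrt(144*u^2 + 100*v^2 + 1).
Evaluating at (u, v) = (-2, 1/2):
  L = 6*sqrt(602)/301, M = 0, N = 5*sqrt(602)/301.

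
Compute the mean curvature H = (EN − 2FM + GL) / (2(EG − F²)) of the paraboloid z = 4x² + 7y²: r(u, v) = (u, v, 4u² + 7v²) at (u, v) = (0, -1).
H = 795*sqrt(197)/38809

With E = 64*u^2 + 1, F = 112*u*v, G = 196*v^2 + 1, L = 8/sqrt(64*u^2 + 196*v^2 + 1), M = 0, N = 14/sqrt(64*u^2 + 196*v^2 + 1), assemble
  H = (EN − 2FM + GL) / (2(EG − F²)) = (448*u^2 + 784*v^2 + 11)/(64*u^2 + 196*v^2 + 1)^(3/2).
At (u, v) = (0, -1): H = 795*sqrt(197)/38809.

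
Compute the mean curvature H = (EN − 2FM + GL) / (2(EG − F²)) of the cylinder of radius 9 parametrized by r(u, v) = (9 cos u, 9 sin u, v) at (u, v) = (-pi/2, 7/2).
H = -1/18

With E = 81, F = 0, G = 1, L = -9, M = 0, N = 0, assemble
  H = (EN − 2FM + GL) / (2(EG − F²)) = -1/18.
At (u, v) = (-pi/2, 7/2): H = -1/18.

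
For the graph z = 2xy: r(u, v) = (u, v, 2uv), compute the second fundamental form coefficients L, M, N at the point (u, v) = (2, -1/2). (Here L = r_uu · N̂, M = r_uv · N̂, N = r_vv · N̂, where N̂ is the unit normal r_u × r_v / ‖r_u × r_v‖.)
L = 0;  M = sqrt(2)/3;  N = 0

Compute the unit normal N̂(u, v) = (-2*v/sqrt(4*u^2 + 4*v^2 + 1), -2*u/sqrt(4*u^2 + 4*v^2 + 1), 1/sqrt(4*u^2 + 4*v^2 + 1)), and the second partials r_uu, r_uv, r_vv. Take dot products:
  L(u, v) = r_uu · N̂ = 0,
  M(u, v) = r_uv · N̂ = 2/sqrt(4*u^2 + 4*v^2 + 1),
  N(u, v) = r_vv · N̂ = 0.
Evaluating at (u, v) = (2, -1/2):
  L = 0, M = sqrt(2)/3, N = 0.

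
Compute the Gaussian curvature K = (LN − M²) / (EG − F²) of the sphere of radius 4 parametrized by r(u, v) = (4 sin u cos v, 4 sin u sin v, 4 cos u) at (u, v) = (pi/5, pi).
K = 1/16

Coefficients of the first fundamental form: E = 16, F = 0, G = 16*sin(u)^2.
Coefficients of the second fundamental form: L = -4*sin(u)/Abs(sin(u)), M = 0, N = -4*sin(u)^3/Abs(sin(u)).
Assemble K = (LN − M²)/(EG − F²) = 1/16. At (u, v) = (pi/5, pi): K = 1/16.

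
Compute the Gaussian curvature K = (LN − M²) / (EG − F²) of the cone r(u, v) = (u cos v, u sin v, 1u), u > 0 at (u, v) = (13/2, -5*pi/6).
K = 0

Coefficients of the first fundamental form: E = 2, F = 0, G = u^2.
Coefficients of the second fundamental form: L = 0, M = 0, N = sqrt(2)*u^2/(2*Abs(u)).
Assemble K = (LN − M²)/(EG − F²) = 0. At (u, v) = (13/2, -5*pi/6): K = 0.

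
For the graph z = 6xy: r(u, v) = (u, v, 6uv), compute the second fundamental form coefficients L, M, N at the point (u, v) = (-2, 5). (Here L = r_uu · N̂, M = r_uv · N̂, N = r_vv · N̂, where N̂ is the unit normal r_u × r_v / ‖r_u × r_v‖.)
L = 0;  M = 6*sqrt(1045)/1045;  N = 0

Compute the unit normal N̂(u, v) = (-6*v/sqrt(36*u^2 + 36*v^2 + 1), -6*u/sqrt(36*u^2 + 36*v^2 + 1), 1/sqrt(36*u^2 + 36*v^2 + 1)), and the second partials r_uu, r_uv, r_vv. Take dot products:
  L(u, v) = r_uu · N̂ = 0,
  M(u, v) = r_uv · N̂ = 6/sqrt(36*u^2 + 36*v^2 + 1),
  N(u, v) = r_vv · N̂ = 0.
Evaluating at (u, v) = (-2, 5):
  L = 0, M = 6*sqrt(1045)/1045, N = 0.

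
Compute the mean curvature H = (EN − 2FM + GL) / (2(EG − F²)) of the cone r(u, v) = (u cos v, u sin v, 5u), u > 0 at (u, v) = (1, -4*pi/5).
H = 5*sqrt(26)/52

With E = 26, F = 0, G = u^2, L = 0, M = 0, N = 5*sqrt(26)*u^2/(26*Abs(u)), assemble
  H = (EN − 2FM + GL) / (2(EG − F²)) = 5*sqrt(26)/(52*Abs(u)).
At (u, v) = (1, -4*pi/5): H = 5*sqrt(26)/52.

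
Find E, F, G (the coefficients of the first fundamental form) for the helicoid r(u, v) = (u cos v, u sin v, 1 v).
E = 1;  F = 0;  G = u^2 + 1

Compute partials: r_u = (cos(v), sin(v), 0), r_v = (-u*sin(v), u*cos(v), 1). Then
  E = r_u · r_u = 1,
  F = r_u · r_v = 0,
  G = r_v · r_v = u^2 + 1.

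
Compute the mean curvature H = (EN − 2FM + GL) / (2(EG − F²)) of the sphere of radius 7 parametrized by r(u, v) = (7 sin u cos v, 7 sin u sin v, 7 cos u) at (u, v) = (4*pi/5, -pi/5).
H = -1/7

With E = 49, F = 0, G = 49*sin(u)^2, L = -7*sin(u)/Abs(sin(u)), M = 0, N = -7*sin(u)^3/Abs(sin(u)), assemble
  H = (EN − 2FM + GL) / (2(EG − F²)) = -sin(u)/(7*Abs(sin(u))).
At (u, v) = (4*pi/5, -pi/5): H = -1/7.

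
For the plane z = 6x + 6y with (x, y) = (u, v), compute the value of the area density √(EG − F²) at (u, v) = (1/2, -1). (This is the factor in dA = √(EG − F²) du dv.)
√(EG − F²)|_{(1/2, -1)} = sqrt(73)

E = 37, F = 36, G = 37, so EG − F² = 73. Taking the positive square root: √(EG − F²) = sqrt(73). At (u, v) = (1/2, -1): sqrt(73).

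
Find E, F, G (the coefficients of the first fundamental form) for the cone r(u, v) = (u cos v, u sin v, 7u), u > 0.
E = 50;  F = 0;  G = u^2

Compute partials: r_u = (cos(v), sin(v), 7), r_v = (-u*sin(v), u*cos(v), 0). Then
  E = r_u · r_u = 50,
  F = r_u · r_v = 0,
  G = r_v · r_v = u^2.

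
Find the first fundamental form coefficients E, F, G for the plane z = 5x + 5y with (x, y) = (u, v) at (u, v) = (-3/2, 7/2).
E = 26;  F = 25;  G = 26

Partials: r_u = (1, 0, 5), r_v = (0, 1, 5). As functions of (u, v):
  E = r_u · r_u = 26,
  F = r_u · r_v = 25,
  G = r_v · r_v = 26.
Evaluating at (u, v) = (-3/2, 7/2): E = 26, F = 25, G = 26.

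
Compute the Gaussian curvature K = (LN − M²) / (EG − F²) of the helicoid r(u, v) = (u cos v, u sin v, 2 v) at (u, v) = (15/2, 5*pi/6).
K = -64/58081

Coefficients of the first fundamental form: E = 1, F = 0, G = u^2 + 4.
Coefficients of the second fundamental form: L = 0, M = -2/sqrt(u^2 + 4), N = 0.
Assemble K = (LN − M²)/(EG − F²) = -4/(u^2 + 4)^2. At (u, v) = (15/2, 5*pi/6): K = -64/58081.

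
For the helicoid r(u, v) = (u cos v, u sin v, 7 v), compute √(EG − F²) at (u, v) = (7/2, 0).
√(EG − F²)|_{(7/2, 0)} = 7*sqrt(5)/2

E = 1, F = 0, G = u^2 + 49; EG − F² = u^2 + 49; √(EG − F²) = sqrt(u^2 + 49). At the given point: 7*sqrt(5)/2.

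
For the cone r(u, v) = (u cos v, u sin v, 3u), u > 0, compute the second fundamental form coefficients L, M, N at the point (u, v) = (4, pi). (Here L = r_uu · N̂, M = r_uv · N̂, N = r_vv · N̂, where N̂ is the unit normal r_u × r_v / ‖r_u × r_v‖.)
L = 0;  M = 0;  N = 6*sqrt(10)/5

Compute the unit normal N̂(u, v) = (-3*sqrt(10)*u*cos(v)/(10*Abs(u)), -3*sqrt(10)*u*sin(v)/(10*Abs(u)), sqrt(10)*u/(10*Abs(u))), and the second partials r_uu, r_uv, r_vv. Take dot products:
  L(u, v) = r_uu · N̂ = 0,
  M(u, v) = r_uv · N̂ = 0,
  N(u, v) = r_vv · N̂ = 3*sqrt(10)*u^2/(10*Abs(u)).
Evaluating at (u, v) = (4, pi):
  L = 0, M = 0, N = 6*sqrt(10)/5.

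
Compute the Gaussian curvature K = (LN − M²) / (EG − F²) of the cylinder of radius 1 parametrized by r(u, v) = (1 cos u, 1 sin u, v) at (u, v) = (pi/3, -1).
K = 0

Coefficients of the first fundamental form: E = 1, F = 0, G = 1.
Coefficients of the second fundamental form: L = -1, M = 0, N = 0.
Assemble K = (LN − M²)/(EG − F²) = 0. At (u, v) = (pi/3, -1): K = 0.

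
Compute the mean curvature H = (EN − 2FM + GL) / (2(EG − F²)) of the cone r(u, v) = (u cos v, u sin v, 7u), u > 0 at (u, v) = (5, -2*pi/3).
H = 7*sqrt(2)/100

With E = 50, F = 0, G = u^2, L = 0, M = 0, N = 7*sqrt(2)*u^2/(10*Abs(u)), assemble
  H = (EN − 2FM + GL) / (2(EG − F²)) = 7*sqrt(2)/(20*Abs(u)).
At (u, v) = (5, -2*pi/3): H = 7*sqrt(2)/100.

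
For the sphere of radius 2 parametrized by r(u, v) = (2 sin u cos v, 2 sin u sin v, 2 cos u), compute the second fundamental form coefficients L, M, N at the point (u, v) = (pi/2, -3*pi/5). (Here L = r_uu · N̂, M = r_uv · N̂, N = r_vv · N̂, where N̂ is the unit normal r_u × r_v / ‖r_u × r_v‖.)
L = -2;  M = 0;  N = -2

Compute the unit normal N̂(u, v) = (sin(u)^2*cos(v)/Abs(sin(u)), sin(u)^2*sin(v)/Abs(sin(u)), sin(2*u)/(2*Abs(sin(u)))), and the second partials r_uu, r_uv, r_vv. Take dot products:
  L(u, v) = r_uu · N̂ = -2*sin(u)/Abs(sin(u)),
  M(u, v) = r_uv · N̂ = 0,
  N(u, v) = r_vv · N̂ = -2*sin(u)^3/Abs(sin(u)).
Evaluating at (u, v) = (pi/2, -3*pi/5):
  L = -2, M = 0, N = -2.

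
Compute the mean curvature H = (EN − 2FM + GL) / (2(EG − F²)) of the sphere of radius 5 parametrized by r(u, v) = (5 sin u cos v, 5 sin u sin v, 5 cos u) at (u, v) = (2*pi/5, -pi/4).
H = -1/5

With E = 25, F = 0, G = 25*sin(u)^2, L = -5*sin(u)/Abs(sin(u)), M = 0, N = -5*sin(u)^3/Abs(sin(u)), assemble
  H = (EN − 2FM + GL) / (2(EG − F²)) = -sin(u)/(5*Abs(sin(u))).
At (u, v) = (2*pi/5, -pi/4): H = -1/5.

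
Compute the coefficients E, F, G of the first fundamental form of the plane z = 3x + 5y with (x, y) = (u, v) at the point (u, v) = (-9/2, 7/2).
E = 10;  F = 15;  G = 26

Partials: r_u = (1, 0, 3), r_v = (0, 1, 5). As functions of (u, v):
  E = r_u · r_u = 10,
  F = r_u · r_v = 15,
  G = r_v · r_v = 26.
Evaluating at (u, v) = (-9/2, 7/2): E = 10, F = 15, G = 26.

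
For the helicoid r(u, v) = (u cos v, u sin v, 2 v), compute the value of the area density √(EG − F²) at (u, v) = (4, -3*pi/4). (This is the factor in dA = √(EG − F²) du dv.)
√(EG − F²)|_{(4, -3*pi/4)} = 2*sqrt(5)

E = 1, F = 0, G = u^2 + 4, so EG − F² = u^2 + 4. Taking the positive square root: √(EG − F²) = sqrt(u^2 + 4). At (u, v) = (4, -3*pi/4): 2*sqrt(5).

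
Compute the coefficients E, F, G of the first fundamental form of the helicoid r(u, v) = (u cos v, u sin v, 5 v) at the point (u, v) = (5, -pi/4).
E = 1;  F = 0;  G = 50

Partials: r_u = (cos(v), sin(v), 0), r_v = (-u*sin(v), u*cos(v), 5). As functions of (u, v):
  E = r_u · r_u = 1,
  F = r_u · r_v = 0,
  G = r_v · r_v = u^2 + 25.
Evaluating at (u, v) = (5, -pi/4): E = 1, F = 0, G = 50.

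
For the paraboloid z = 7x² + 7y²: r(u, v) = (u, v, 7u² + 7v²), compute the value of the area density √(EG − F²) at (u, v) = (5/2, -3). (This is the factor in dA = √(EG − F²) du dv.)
√(EG − F²)|_{(5/2, -3)} = sqrt(2990)

E = 196*u^2 + 1, F = 196*u*v, G = 196*v^2 + 1, so EG − F² = 196*u^2 + 196*v^2 + 1. Taking the positive square root: √(EG − F²) = sqrt(196*u^2 + 196*v^2 + 1). At (u, v) = (5/2, -3): sqrt(2990).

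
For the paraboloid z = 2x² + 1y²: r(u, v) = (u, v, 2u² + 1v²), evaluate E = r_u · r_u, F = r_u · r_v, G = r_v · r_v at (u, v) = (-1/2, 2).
E = 5;  F = -8;  G = 17

Partials: r_u = (1, 0, 4*u), r_v = (0, 1, 2*v). As functions of (u, v):
  E = r_u · r_u = 16*u^2 + 1,
  F = r_u · r_v = 8*u*v,
  G = r_v · r_v = 4*v^2 + 1.
Evaluating at (u, v) = (-1/2, 2): E = 5, F = -8, G = 17.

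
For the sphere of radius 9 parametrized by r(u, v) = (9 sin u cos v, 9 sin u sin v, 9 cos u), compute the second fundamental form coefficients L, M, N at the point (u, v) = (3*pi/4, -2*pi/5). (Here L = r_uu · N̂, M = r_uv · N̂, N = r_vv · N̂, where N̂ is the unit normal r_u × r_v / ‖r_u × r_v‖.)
L = -9;  M = 0;  N = -9/2

Compute the unit normal N̂(u, v) = (sin(u)^2*cos(v)/Abs(sin(u)), sin(u)^2*sin(v)/Abs(sin(u)), sin(2*u)/(2*Abs(sin(u)))), and the second partials r_uu, r_uv, r_vv. Take dot products:
  L(u, v) = r_uu · N̂ = -9*sin(u)/Abs(sin(u)),
  M(u, v) = r_uv · N̂ = 0,
  N(u, v) = r_vv · N̂ = -9*sin(u)^3/Abs(sin(u)).
Evaluating at (u, v) = (3*pi/4, -2*pi/5):
  L = -9, M = 0, N = -9/2.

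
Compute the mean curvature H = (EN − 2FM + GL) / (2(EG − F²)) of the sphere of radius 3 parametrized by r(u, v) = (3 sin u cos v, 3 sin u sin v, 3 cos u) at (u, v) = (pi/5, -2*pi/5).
H = -1/3

With E = 9, F = 0, G = 9*sin(u)^2, L = -3*sin(u)/Abs(sin(u)), M = 0, N = -3*sin(u)^3/Abs(sin(u)), assemble
  H = (EN − 2FM + GL) / (2(EG − F²)) = -sin(u)/(3*Abs(sin(u))).
At (u, v) = (pi/5, -2*pi/5): H = -1/3.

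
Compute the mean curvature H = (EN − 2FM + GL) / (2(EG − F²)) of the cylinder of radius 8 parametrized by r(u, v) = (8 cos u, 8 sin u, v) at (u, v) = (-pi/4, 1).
H = -1/16

With E = 64, F = 0, G = 1, L = -8, M = 0, N = 0, assemble
  H = (EN − 2FM + GL) / (2(EG − F²)) = -1/16.
At (u, v) = (-pi/4, 1): H = -1/16.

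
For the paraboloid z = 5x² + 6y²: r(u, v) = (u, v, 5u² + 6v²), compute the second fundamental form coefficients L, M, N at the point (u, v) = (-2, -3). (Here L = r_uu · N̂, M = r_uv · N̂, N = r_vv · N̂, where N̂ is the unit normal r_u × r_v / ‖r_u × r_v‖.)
L = 10*sqrt(1697)/1697;  M = 0;  N = 12*sqrt(1697)/1697

Compute the unit normal N̂(u, v) = (-10*u/sqrt(100*u^2 + 144*v^2 + 1), -12*v/sqrt(100*u^2 + 144*v^2 + 1), 1/sqrt(100*u^2 + 144*v^2 + 1)), and the second partials r_uu, r_uv, r_vv. Take dot products:
  L(u, v) = r_uu · N̂ = 10/sqrt(100*u^2 + 144*v^2 + 1),
  M(u, v) = r_uv · N̂ = 0,
  N(u, v) = r_vv · N̂ = 12/sqrt(100*u^2 + 144*v^2 + 1).
Evaluating at (u, v) = (-2, -3):
  L = 10*sqrt(1697)/1697, M = 0, N = 12*sqrt(1697)/1697.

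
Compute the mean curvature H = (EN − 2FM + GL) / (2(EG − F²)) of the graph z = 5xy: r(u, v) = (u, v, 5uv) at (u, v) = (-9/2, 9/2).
H = 10125*sqrt(4054)/8217458

With E = 25*v^2 + 1, F = 25*u*v, G = 25*u^2 + 1, L = 0, M = 5/sqrt(25*u^2 + 25*v^2 + 1), N = 0, assemble
  H = (EN − 2FM + GL) / (2(EG − F²)) = -125*u*v/(25*u^2 + 25*v^2 + 1)^(3/2).
At (u, v) = (-9/2, 9/2): H = 10125*sqrt(4054)/8217458.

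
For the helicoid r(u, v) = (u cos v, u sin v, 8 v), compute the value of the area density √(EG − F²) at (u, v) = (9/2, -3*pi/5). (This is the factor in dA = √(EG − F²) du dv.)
√(EG − F²)|_{(9/2, -3*pi/5)} = sqrt(337)/2

E = 1, F = 0, G = u^2 + 64, so EG − F² = u^2 + 64. Taking the positive square root: √(EG − F²) = sqrt(u^2 + 64). At (u, v) = (9/2, -3*pi/5): sqrt(337)/2.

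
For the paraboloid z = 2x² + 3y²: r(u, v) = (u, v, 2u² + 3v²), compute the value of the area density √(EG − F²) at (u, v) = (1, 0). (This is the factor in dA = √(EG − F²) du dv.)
√(EG − F²)|_{(1, 0)} = sqrt(17)

E = 16*u^2 + 1, F = 24*u*v, G = 36*v^2 + 1, so EG − F² = 16*u^2 + 36*v^2 + 1. Taking the positive square root: √(EG − F²) = sqrt(16*u^2 + 36*v^2 + 1). At (u, v) = (1, 0): sqrt(17).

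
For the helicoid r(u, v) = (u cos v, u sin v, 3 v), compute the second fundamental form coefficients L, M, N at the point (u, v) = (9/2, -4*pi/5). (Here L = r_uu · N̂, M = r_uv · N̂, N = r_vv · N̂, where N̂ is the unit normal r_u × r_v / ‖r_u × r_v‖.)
L = 0;  M = -2*sqrt(13)/13;  N = 0

Compute the unit normal N̂(u, v) = (3*sin(v)/sqrt(u^2 + 9), -3*cos(v)/sqrt(u^2 + 9), u/sqrt(u^2 + 9)), and the second partials r_uu, r_uv, r_vv. Take dot products:
  L(u, v) = r_uu · N̂ = 0,
  M(u, v) = r_uv · N̂ = -3/sqrt(u^2 + 9),
  N(u, v) = r_vv · N̂ = 0.
Evaluating at (u, v) = (9/2, -4*pi/5):
  L = 0, M = -2*sqrt(13)/13, N = 0.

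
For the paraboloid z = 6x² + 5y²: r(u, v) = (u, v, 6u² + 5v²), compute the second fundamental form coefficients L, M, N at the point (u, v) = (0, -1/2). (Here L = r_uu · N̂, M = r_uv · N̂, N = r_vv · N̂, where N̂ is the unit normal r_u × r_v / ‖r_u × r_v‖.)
L = 6*sqrt(26)/13;  M = 0;  N = 5*sqrt(26)/13

Compute the unit normal N̂(u, v) = (-12*u/sqrt(144*u^2 + 100*v^2 + 1), -10*v/sqrt(144*u^2 + 100*v^2 + 1), 1/sqrt(144*u^2 + 100*v^2 + 1)), and the second partials r_uu, r_uv, r_vv. Take dot products:
  L(u, v) = r_uu · N̂ = 12/sqrt(144*u^2 + 100*v^2 + 1),
  M(u, v) = r_uv · N̂ = 0,
  N(u, v) = r_vv · N̂ = 10/sqrt(144*u^2 + 100*v^2 + 1).
Evaluating at (u, v) = (0, -1/2):
  L = 6*sqrt(26)/13, M = 0, N = 5*sqrt(26)/13.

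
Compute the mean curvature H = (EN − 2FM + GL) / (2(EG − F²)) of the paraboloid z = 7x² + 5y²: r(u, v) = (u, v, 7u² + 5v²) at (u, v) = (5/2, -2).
H = 993*sqrt(1626)/293764

With E = 196*u^2 + 1, F = 140*u*v, G = 100*v^2 + 1, L = 14/sqrt(196*u^2 + 100*v^2 + 1), M = 0, N = 10/sqrt(196*u^2 + 100*v^2 + 1), assemble
  H = (EN − 2FM + GL) / (2(EG − F²)) = 4*(245*u^2 + 175*v^2 + 3)/(196*u^2 + 100*v^2 + 1)^(3/2).
At (u, v) = (5/2, -2): H = 993*sqrt(1626)/293764.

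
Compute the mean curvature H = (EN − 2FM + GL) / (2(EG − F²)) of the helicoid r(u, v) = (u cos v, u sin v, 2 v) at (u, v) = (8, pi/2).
H = 0

With E = 1, F = 0, G = u^2 + 4, L = 0, M = -2/sqrt(u^2 + 4), N = 0, assemble
  H = (EN − 2FM + GL) / (2(EG − F²)) = 0.
At (u, v) = (8, pi/2): H = 0.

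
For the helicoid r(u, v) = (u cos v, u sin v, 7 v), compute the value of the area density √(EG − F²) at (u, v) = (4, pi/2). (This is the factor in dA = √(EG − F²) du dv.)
√(EG − F²)|_{(4, pi/2)} = sqrt(65)

E = 1, F = 0, G = u^2 + 49, so EG − F² = u^2 + 49. Taking the positive square root: √(EG − F²) = sqrt(u^2 + 49). At (u, v) = (4, pi/2): sqrt(65).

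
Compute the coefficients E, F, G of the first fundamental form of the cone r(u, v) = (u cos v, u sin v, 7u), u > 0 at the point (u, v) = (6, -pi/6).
E = 50;  F = 0;  G = 36

Partials: r_u = (cos(v), sin(v), 7), r_v = (-u*sin(v), u*cos(v), 0). As functions of (u, v):
  E = r_u · r_u = 50,
  F = r_u · r_v = 0,
  G = r_v · r_v = u^2.
Evaluating at (u, v) = (6, -pi/6): E = 50, F = 0, G = 36.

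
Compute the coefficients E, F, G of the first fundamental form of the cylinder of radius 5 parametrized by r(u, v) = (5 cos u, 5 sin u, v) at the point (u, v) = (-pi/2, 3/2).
E = 25;  F = 0;  G = 1

Partials: r_u = (-5*sin(u), 5*cos(u), 0), r_v = (0, 0, 1). As functions of (u, v):
  E = r_u · r_u = 25,
  F = r_u · r_v = 0,
  G = r_v · r_v = 1.
Evaluating at (u, v) = (-pi/2, 3/2): E = 25, F = 0, G = 1.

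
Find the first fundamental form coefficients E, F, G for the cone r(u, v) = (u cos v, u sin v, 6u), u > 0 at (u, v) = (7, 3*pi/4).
E = 37;  F = 0;  G = 49

Partials: r_u = (cos(v), sin(v), 6), r_v = (-u*sin(v), u*cos(v), 0). As functions of (u, v):
  E = r_u · r_u = 37,
  F = r_u · r_v = 0,
  G = r_v · r_v = u^2.
Evaluating at (u, v) = (7, 3*pi/4): E = 37, F = 0, G = 49.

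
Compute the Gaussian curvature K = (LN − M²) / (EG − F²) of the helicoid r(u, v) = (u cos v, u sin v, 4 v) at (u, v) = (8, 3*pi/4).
K = -1/400

Coefficients of the first fundamental form: E = 1, F = 0, G = u^2 + 16.
Coefficients of the second fundamental form: L = 0, M = -4/sqrt(u^2 + 16), N = 0.
Assemble K = (LN − M²)/(EG − F²) = -16/(u^2 + 16)^2. At (u, v) = (8, 3*pi/4): K = -1/400.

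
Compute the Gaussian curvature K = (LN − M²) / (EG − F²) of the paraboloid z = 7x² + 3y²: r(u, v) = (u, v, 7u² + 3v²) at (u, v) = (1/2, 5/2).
K = 84/75625

Coefficients of the first fundamental form: E = 196*u^2 + 1, F = 84*u*v, G = 36*v^2 + 1.
Coefficients of the second fundamental form: L = 14/sqrt(196*u^2 + 36*v^2 + 1), M = 0, N = 6/sqrt(196*u^2 + 36*v^2 + 1).
Assemble K = (LN − M²)/(EG − F²) = 84/(38416*u^4 + 14112*u^2*v^2 + 392*u^2 + 1296*v^4 + 72*v^2 + 1). At (u, v) = (1/2, 5/2): K = 84/75625.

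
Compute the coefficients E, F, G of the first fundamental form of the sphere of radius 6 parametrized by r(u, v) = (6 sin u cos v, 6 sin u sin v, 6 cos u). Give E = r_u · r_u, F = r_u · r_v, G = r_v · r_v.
E = 36;  F = 0;  G = 36*sin(u)^2

Compute partials: r_u = (6*cos(u)*cos(v), 6*sin(v)*cos(u), -6*sin(u)), r_v = (-6*sin(u)*sin(v), 6*sin(u)*cos(v), 0). Then
  E = r_u · r_u = 36,
  F = r_u · r_v = 0,
  G = r_v · r_v = 36*sin(u)^2.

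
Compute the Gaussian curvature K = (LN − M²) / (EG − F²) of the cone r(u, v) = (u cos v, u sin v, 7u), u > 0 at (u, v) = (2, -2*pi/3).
K = 0

Coefficients of the first fundamental form: E = 50, F = 0, G = u^2.
Coefficients of the second fundamental form: L = 0, M = 0, N = 7*sqrt(2)*u^2/(10*Abs(u)).
Assemble K = (LN − M²)/(EG − F²) = 0. At (u, v) = (2, -2*pi/3): K = 0.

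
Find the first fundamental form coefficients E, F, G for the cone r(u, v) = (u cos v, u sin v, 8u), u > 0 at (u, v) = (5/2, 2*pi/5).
E = 65;  F = 0;  G = 25/4

Partials: r_u = (cos(v), sin(v), 8), r_v = (-u*sin(v), u*cos(v), 0). As functions of (u, v):
  E = r_u · r_u = 65,
  F = r_u · r_v = 0,
  G = r_v · r_v = u^2.
Evaluating at (u, v) = (5/2, 2*pi/5): E = 65, F = 0, G = 25/4.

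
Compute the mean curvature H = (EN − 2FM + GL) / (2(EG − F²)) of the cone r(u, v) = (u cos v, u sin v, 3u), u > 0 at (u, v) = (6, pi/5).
H = sqrt(10)/40

With E = 10, F = 0, G = u^2, L = 0, M = 0, N = 3*sqrt(10)*u^2/(10*Abs(u)), assemble
  H = (EN − 2FM + GL) / (2(EG − F²)) = 3*sqrt(10)/(20*Abs(u)).
At (u, v) = (6, pi/5): H = sqrt(10)/40.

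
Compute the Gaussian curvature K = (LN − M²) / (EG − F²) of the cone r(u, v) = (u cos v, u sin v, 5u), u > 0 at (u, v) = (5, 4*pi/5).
K = 0

Coefficients of the first fundamental form: E = 26, F = 0, G = u^2.
Coefficients of the second fundamental form: L = 0, M = 0, N = 5*sqrt(26)*u^2/(26*Abs(u)).
Assemble K = (LN − M²)/(EG − F²) = 0. At (u, v) = (5, 4*pi/5): K = 0.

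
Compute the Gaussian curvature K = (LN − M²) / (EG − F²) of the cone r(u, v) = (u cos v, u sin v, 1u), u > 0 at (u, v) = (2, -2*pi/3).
K = 0

Coefficients of the first fundamental form: E = 2, F = 0, G = u^2.
Coefficients of the second fundamental form: L = 0, M = 0, N = sqrt(2)*u^2/(2*Abs(u)).
Assemble K = (LN − M²)/(EG − F²) = 0. At (u, v) = (2, -2*pi/3): K = 0.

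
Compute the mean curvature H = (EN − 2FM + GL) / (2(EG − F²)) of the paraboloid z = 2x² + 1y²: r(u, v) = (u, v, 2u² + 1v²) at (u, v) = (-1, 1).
H = 3*sqrt(21)/49

With E = 16*u^2 + 1, F = 8*u*v, G = 4*v^2 + 1, L = 4/sqrt(16*u^2 + 4*v^2 + 1), M = 0, N = 2/sqrt(16*u^2 + 4*v^2 + 1), assemble
  H = (EN − 2FM + GL) / (2(EG − F²)) = (16*u^2 + 8*v^2 + 3)/(16*u^2 + 4*v^2 + 1)^(3/2).
At (u, v) = (-1, 1): H = 3*sqrt(21)/49.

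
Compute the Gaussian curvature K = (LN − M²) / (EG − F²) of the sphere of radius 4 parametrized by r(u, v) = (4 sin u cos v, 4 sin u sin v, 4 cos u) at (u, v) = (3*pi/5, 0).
K = 1/16

Coefficients of the first fundamental form: E = 16, F = 0, G = 16*sin(u)^2.
Coefficients of the second fundamental form: L = -4*sin(u)/Abs(sin(u)), M = 0, N = -4*sin(u)^3/Abs(sin(u)).
Assemble K = (LN − M²)/(EG − F²) = 1/16. At (u, v) = (3*pi/5, 0): K = 1/16.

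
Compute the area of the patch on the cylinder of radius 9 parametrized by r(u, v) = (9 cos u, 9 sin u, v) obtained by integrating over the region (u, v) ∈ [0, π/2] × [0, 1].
Area = 9*pi/2

Area = ∫∫ √(EG − F²) du dv with √(EG − F²) = 9. Integrating over [0, π/2] × [0, 1] gives 9*pi/2.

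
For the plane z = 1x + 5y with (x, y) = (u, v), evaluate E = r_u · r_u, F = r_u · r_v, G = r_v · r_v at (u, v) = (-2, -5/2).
E = 2;  F = 5;  G = 26

Partials: r_u = (1, 0, 1), r_v = (0, 1, 5). As functions of (u, v):
  E = r_u · r_u = 2,
  F = r_u · r_v = 5,
  G = r_v · r_v = 26.
Evaluating at (u, v) = (-2, -5/2): E = 2, F = 5, G = 26.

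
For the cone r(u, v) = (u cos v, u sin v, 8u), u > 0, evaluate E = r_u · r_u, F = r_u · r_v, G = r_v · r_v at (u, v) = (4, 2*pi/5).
E = 65;  F = 0;  G = 16

Partials: r_u = (cos(v), sin(v), 8), r_v = (-u*sin(v), u*cos(v), 0). As functions of (u, v):
  E = r_u · r_u = 65,
  F = r_u · r_v = 0,
  G = r_v · r_v = u^2.
Evaluating at (u, v) = (4, 2*pi/5): E = 65, F = 0, G = 16.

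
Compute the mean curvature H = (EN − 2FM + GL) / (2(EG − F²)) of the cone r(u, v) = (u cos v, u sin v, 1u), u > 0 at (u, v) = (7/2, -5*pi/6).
H = sqrt(2)/14

With E = 2, F = 0, G = u^2, L = 0, M = 0, N = sqrt(2)*u^2/(2*Abs(u)), assemble
  H = (EN − 2FM + GL) / (2(EG − F²)) = sqrt(2)/(4*Abs(u)).
At (u, v) = (7/2, -5*pi/6): H = sqrt(2)/14.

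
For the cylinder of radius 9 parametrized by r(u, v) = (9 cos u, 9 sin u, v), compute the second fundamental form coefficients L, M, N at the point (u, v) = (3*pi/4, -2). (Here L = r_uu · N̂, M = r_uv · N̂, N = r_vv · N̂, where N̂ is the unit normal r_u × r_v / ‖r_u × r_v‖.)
L = -9;  M = 0;  N = 0

Compute the unit normal N̂(u, v) = (cos(u), sin(u), 0), and the second partials r_uu, r_uv, r_vv. Take dot products:
  L(u, v) = r_uu · N̂ = -9,
  M(u, v) = r_uv · N̂ = 0,
  N(u, v) = r_vv · N̂ = 0.
Evaluating at (u, v) = (3*pi/4, -2):
  L = -9, M = 0, N = 0.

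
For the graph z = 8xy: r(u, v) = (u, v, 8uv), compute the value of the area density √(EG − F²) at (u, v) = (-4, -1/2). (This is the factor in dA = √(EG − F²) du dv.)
√(EG − F²)|_{(-4, -1/2)} = sqrt(1041)

E = 64*v^2 + 1, F = 64*u*v, G = 64*u^2 + 1, so EG − F² = 64*u^2 + 64*v^2 + 1. Taking the positive square root: √(EG − F²) = sqrt(64*u^2 + 64*v^2 + 1). At (u, v) = (-4, -1/2): sqrt(1041).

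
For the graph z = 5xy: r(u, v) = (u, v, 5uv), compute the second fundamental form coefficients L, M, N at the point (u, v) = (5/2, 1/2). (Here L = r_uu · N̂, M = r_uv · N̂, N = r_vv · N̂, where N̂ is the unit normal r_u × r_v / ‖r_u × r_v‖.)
L = 0;  M = 5*sqrt(654)/327;  N = 0

Compute the unit normal N̂(u, v) = (-5*v/sqrt(25*u^2 + 25*v^2 + 1), -5*u/sqrt(25*u^2 + 25*v^2 + 1), 1/sqrt(25*u^2 + 25*v^2 + 1)), and the second partials r_uu, r_uv, r_vv. Take dot products:
  L(u, v) = r_uu · N̂ = 0,
  M(u, v) = r_uv · N̂ = 5/sqrt(25*u^2 + 25*v^2 + 1),
  N(u, v) = r_vv · N̂ = 0.
Evaluating at (u, v) = (5/2, 1/2):
  L = 0, M = 5*sqrt(654)/327, N = 0.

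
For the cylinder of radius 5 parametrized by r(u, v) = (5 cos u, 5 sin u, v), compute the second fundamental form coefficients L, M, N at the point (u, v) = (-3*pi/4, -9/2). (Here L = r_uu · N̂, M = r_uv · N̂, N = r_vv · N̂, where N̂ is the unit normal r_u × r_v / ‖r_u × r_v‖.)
L = -5;  M = 0;  N = 0

Compute the unit normal N̂(u, v) = (cos(u), sin(u), 0), and the second partials r_uu, r_uv, r_vv. Take dot products:
  L(u, v) = r_uu · N̂ = -5,
  M(u, v) = r_uv · N̂ = 0,
  N(u, v) = r_vv · N̂ = 0.
Evaluating at (u, v) = (-3*pi/4, -9/2):
  L = -5, M = 0, N = 0.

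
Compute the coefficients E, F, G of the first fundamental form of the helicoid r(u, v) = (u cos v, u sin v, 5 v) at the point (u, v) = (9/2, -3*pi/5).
E = 1;  F = 0;  G = 181/4

Partials: r_u = (cos(v), sin(v), 0), r_v = (-u*sin(v), u*cos(v), 5). As functions of (u, v):
  E = r_u · r_u = 1,
  F = r_u · r_v = 0,
  G = r_v · r_v = u^2 + 25.
Evaluating at (u, v) = (9/2, -3*pi/5): E = 1, F = 0, G = 181/4.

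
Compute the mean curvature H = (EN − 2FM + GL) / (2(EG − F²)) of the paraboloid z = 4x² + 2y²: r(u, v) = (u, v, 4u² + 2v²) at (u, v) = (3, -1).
H = 1222*sqrt(593)/351649

With E = 64*u^2 + 1, F = 32*u*v, G = 16*v^2 + 1, L = 8/sqrt(64*u^2 + 16*v^2 + 1), M = 0, N = 4/sqrt(64*u^2 + 16*v^2 + 1), assemble
  H = (EN − 2FM + GL) / (2(EG − F²)) = 2*(64*u^2 + 32*v^2 + 3)/(64*u^2 + 16*v^2 + 1)^(3/2).
At (u, v) = (3, -1): H = 1222*sqrt(593)/351649.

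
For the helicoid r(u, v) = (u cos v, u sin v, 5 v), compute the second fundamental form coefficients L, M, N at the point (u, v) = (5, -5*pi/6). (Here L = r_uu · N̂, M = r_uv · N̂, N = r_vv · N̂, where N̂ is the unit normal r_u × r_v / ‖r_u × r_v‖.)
L = 0;  M = -sqrt(2)/2;  N = 0

Compute the unit normal N̂(u, v) = (5*sin(v)/sqrt(u^2 + 25), -5*cos(v)/sqrt(u^2 + 25), u/sqrt(u^2 + 25)), and the second partials r_uu, r_uv, r_vv. Take dot products:
  L(u, v) = r_uu · N̂ = 0,
  M(u, v) = r_uv · N̂ = -5/sqrt(u^2 + 25),
  N(u, v) = r_vv · N̂ = 0.
Evaluating at (u, v) = (5, -5*pi/6):
  L = 0, M = -sqrt(2)/2, N = 0.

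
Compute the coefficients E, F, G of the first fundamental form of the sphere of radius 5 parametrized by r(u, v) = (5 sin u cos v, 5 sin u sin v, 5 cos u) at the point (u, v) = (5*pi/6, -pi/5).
E = 25;  F = 0;  G = 25/4

Partials: r_u = (5*cos(u)*cos(v), 5*sin(v)*cos(u), -5*sin(u)), r_v = (-5*sin(u)*sin(v), 5*sin(u)*cos(v), 0). As functions of (u, v):
  E = r_u · r_u = 25,
  F = r_u · r_v = 0,
  G = r_v · r_v = 25*sin(u)^2.
Evaluating at (u, v) = (5*pi/6, -pi/5): E = 25, F = 0, G = 25/4.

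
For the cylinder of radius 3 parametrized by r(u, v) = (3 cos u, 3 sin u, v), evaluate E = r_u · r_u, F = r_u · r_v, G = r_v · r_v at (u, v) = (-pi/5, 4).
E = 9;  F = 0;  G = 1

Partials: r_u = (-3*sin(u), 3*cos(u), 0), r_v = (0, 0, 1). As functions of (u, v):
  E = r_u · r_u = 9,
  F = r_u · r_v = 0,
  G = r_v · r_v = 1.
Evaluating at (u, v) = (-pi/5, 4): E = 9, F = 0, G = 1.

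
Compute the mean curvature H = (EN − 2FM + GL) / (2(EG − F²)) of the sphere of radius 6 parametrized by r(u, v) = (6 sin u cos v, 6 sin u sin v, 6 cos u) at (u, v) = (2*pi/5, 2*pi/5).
H = -1/6

With E = 36, F = 0, G = 36*sin(u)^2, L = -6*sin(u)/Abs(sin(u)), M = 0, N = -6*sin(u)^3/Abs(sin(u)), assemble
  H = (EN − 2FM + GL) / (2(EG − F²)) = -sin(u)/(6*Abs(sin(u))).
At (u, v) = (2*pi/5, 2*pi/5): H = -1/6.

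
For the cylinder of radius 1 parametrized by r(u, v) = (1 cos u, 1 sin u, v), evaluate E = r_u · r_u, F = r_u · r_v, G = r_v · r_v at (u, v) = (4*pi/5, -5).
E = 1;  F = 0;  G = 1

Partials: r_u = (-sin(u), cos(u), 0), r_v = (0, 0, 1). As functions of (u, v):
  E = r_u · r_u = 1,
  F = r_u · r_v = 0,
  G = r_v · r_v = 1.
Evaluating at (u, v) = (4*pi/5, -5): E = 1, F = 0, G = 1.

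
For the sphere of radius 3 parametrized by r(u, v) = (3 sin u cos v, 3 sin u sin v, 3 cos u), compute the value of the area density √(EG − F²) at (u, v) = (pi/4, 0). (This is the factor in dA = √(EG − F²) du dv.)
√(EG − F²)|_{(pi/4, 0)} = 9*sqrt(2)/2

E = 9, F = 0, G = 9*sin(u)^2, so EG − F² = 81*sin(u)^2. Taking the positive square root: √(EG − F²) = 9*Abs(sin(u)). At (u, v) = (pi/4, 0): 9*sqrt(2)/2.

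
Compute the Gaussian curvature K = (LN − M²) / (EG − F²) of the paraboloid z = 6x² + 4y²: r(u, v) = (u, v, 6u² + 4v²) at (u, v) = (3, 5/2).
K = 96/2879809

Coefficients of the first fundamental form: E = 144*u^2 + 1, F = 96*u*v, G = 64*v^2 + 1.
Coefficients of the second fundamental form: L = 12/sqrt(144*u^2 + 64*v^2 + 1), M = 0, N = 8/sqrt(144*u^2 + 64*v^2 + 1).
Assemble K = (LN − M²)/(EG − F²) = 96/(20736*u^4 + 18432*u^2*v^2 + 288*u^2 + 4096*v^4 + 128*v^2 + 1). At (u, v) = (3, 5/2): K = 96/2879809.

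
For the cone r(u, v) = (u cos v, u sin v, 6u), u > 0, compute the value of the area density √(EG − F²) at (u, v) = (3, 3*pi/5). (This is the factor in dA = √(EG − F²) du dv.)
√(EG − F²)|_{(3, 3*pi/5)} = 3*sqrt(37)

E = 37, F = 0, G = u^2, so EG − F² = 37*u^2. Taking the positive square root: √(EG − F²) = sqrt(37)*Abs(u). At (u, v) = (3, 3*pi/5): 3*sqrt(37).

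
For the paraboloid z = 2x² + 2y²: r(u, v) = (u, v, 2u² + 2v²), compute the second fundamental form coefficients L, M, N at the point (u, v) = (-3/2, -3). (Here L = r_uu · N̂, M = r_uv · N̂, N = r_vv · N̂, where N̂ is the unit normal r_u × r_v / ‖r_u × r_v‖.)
L = 4*sqrt(181)/181;  M = 0;  N = 4*sqrt(181)/181

Compute the unit normal N̂(u, v) = (-4*u/sqrt(16*u^2 + 16*v^2 + 1), -4*v/sqrt(16*u^2 + 16*v^2 + 1), 1/sqrt(16*u^2 + 16*v^2 + 1)), and the second partials r_uu, r_uv, r_vv. Take dot products:
  L(u, v) = r_uu · N̂ = 4/sqrt(16*u^2 + 16*v^2 + 1),
  M(u, v) = r_uv · N̂ = 0,
  N(u, v) = r_vv · N̂ = 4/sqrt(16*u^2 + 16*v^2 + 1).
Evaluating at (u, v) = (-3/2, -3):
  L = 4*sqrt(181)/181, M = 0, N = 4*sqrt(181)/181.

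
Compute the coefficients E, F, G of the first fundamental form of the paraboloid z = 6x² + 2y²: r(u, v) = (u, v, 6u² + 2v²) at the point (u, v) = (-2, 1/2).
E = 577;  F = -48;  G = 5

Partials: r_u = (1, 0, 12*u), r_v = (0, 1, 4*v). As functions of (u, v):
  E = r_u · r_u = 144*u^2 + 1,
  F = r_u · r_v = 48*u*v,
  G = r_v · r_v = 16*v^2 + 1.
Evaluating at (u, v) = (-2, 1/2): E = 577, F = -48, G = 5.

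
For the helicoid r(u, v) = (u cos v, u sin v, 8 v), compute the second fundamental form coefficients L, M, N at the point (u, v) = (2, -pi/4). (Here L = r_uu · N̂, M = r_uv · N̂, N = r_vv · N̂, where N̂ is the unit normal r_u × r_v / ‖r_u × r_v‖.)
L = 0;  M = -4*sqrt(17)/17;  N = 0

Compute the unit normal N̂(u, v) = (8*sin(v)/sqrt(u^2 + 64), -8*cos(v)/sqrt(u^2 + 64), u/sqrt(u^2 + 64)), and the second partials r_uu, r_uv, r_vv. Take dot products:
  L(u, v) = r_uu · N̂ = 0,
  M(u, v) = r_uv · N̂ = -8/sqrt(u^2 + 64),
  N(u, v) = r_vv · N̂ = 0.
Evaluating at (u, v) = (2, -pi/4):
  L = 0, M = -4*sqrt(17)/17, N = 0.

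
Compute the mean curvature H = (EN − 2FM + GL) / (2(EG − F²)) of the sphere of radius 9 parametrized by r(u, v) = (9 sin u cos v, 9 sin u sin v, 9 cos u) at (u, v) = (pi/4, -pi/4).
H = -1/9

With E = 81, F = 0, G = 81*sin(u)^2, L = -9*sin(u)/Abs(sin(u)), M = 0, N = -9*sin(u)^3/Abs(sin(u)), assemble
  H = (EN − 2FM + GL) / (2(EG − F²)) = -sin(u)/(9*Abs(sin(u))).
At (u, v) = (pi/4, -pi/4): H = -1/9.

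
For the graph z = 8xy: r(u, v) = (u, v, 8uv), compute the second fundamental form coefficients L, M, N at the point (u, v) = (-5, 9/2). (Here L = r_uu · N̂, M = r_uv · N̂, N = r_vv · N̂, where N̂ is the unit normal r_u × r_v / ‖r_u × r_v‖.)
L = 0;  M = 8*sqrt(2897)/2897;  N = 0

Compute the unit normal N̂(u, v) = (-8*v/sqrt(64*u^2 + 64*v^2 + 1), -8*u/sqrt(64*u^2 + 64*v^2 + 1), 1/sqrt(64*u^2 + 64*v^2 + 1)), and the second partials r_uu, r_uv, r_vv. Take dot products:
  L(u, v) = r_uu · N̂ = 0,
  M(u, v) = r_uv · N̂ = 8/sqrt(64*u^2 + 64*v^2 + 1),
  N(u, v) = r_vv · N̂ = 0.
Evaluating at (u, v) = (-5, 9/2):
  L = 0, M = 8*sqrt(2897)/2897, N = 0.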